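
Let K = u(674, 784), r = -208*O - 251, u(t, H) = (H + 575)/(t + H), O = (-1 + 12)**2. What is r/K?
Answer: -4117878/151 ≈ -27271.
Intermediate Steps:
O = 121 (O = 11**2 = 121)
u(t, H) = (575 + H)/(H + t)
r = -25419 (r = -208*121 - 251 = -25168 - 251 = -25419)
K = 151/162 (K = (575 + 784)/(784 + 674) = 1359/1458 = (1/1458)*1359 = 151/162 ≈ 0.93210)
r/K = -25419/151/162 = -25419*162/151 = -4117878/151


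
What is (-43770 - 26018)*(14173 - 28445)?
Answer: 996014336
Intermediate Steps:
(-43770 - 26018)*(14173 - 28445) = -69788*(-14272) = 996014336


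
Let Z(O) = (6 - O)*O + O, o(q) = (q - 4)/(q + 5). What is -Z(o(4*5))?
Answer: -2544/625 ≈ -4.0704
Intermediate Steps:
o(q) = (-4 + q)/(5 + q)
Z(O) = O + O*(6 - O) (Z(O) = O*(6 - O) + O = O + O*(6 - O))
-Z(o(4*5)) = -(-4 + 4*5)/(5 + 4*5)*(7 - (-4 + 4*5)/(5 + 4*5)) = -(-4 + 20)/(5 + 20)*(7 - (-4 + 20)/(5 + 20)) = -16/25*(7 - 16/25) = -(1/25)*16*(7 - 16/25) = -16*(7 - 1*16/25)/25 = -16*(7 - 16/25)/25 = -16*159/(25*25) = -1*2544/625 = -2544/625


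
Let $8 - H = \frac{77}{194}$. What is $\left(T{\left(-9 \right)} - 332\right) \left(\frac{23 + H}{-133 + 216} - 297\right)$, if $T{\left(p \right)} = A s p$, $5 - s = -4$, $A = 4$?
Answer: $\frac{1566645096}{8051} \approx 1.9459 \cdot 10^{5}$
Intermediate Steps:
$s = 9$ ($s = 5 - -4 = 5 + 4 = 9$)
$H = \frac{1475}{194}$ ($H = 8 - \frac{77}{194} = \frac{1475}{194} \approx 7.6031$)
$T{\left(p \right)} = 36 p$ ($T{\left(p \right)} = 4 \cdot 9 p = 36 p$)
$\left(T{\left(-9 \right)} - 332\right) \left(\frac{23 + H}{-133 + 216} - 297\right) = \left(36 \left(-9\right) - 332\right) \left(\frac{23 + \frac{1475}{194}}{-133 + 216} - 297\right) = \left(-324 - 332\right) \left(\frac{5937}{194 \cdot 83} - 297\right) = - 656 \left(\frac{5937}{194} \cdot \frac{1}{83} - 297\right) = - 656 \left(\frac{5937}{16102} - 297\right) = \left(-656\right) \left(- \frac{4776357}{16102}\right) = \frac{1566645096}{8051}$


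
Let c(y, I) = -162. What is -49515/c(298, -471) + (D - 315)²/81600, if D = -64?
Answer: 225760769/734400 ≈ 307.41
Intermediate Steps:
-49515/c(298, -471) + (D - 315)²/81600 = -49515/(-162) + (-64 - 315)²/81600 = -49515*(-1/162) + (-379)²*(1/81600) = 16505/54 + 143641*(1/81600) = 16505/54 + 143641/81600 = 225760769/734400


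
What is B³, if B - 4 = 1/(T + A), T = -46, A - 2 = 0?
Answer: 5359375/85184 ≈ 62.915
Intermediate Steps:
A = 2 (A = 2 + 0 = 2)
B = 175/44 (B = 4 + 1/(-46 + 2) = 4 + 1/(-44) = 4 - 1/44 = 175/44 ≈ 3.9773)
B³ = (175/44)³ = 5359375/85184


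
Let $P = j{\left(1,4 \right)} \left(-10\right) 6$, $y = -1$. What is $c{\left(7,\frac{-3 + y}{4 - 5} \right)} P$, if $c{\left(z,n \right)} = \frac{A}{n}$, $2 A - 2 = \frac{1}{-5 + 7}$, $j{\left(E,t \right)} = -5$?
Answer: $\frac{375}{4} \approx 93.75$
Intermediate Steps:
$A = \frac{5}{4}$ ($A = 1 + \frac{1}{2 \left(-5 + 7\right)} = 1 + \frac{1}{2 \cdot 2} = 1 + \frac{1}{2} \cdot \frac{1}{2} = 1 + \frac{1}{4} = \frac{5}{4} \approx 1.25$)
$c{\left(z,n \right)} = \frac{5}{4 n}$
$P = 300$ ($P = \left(-5\right) \left(-10\right) 6 = 50 \cdot 6 = 300$)
$c{\left(7,\frac{-3 + y}{4 - 5} \right)} P = \frac{5}{4 \frac{-3 - 1}{4 - 5}} \cdot 300 = \frac{5}{4 \left(- \frac{4}{-1}\right)} 300 = \frac{5}{4 \left(\left(-4\right) \left(-1\right)\right)} 300 = \frac{5}{4 \cdot 4} \cdot 300 = \frac{5}{4} \cdot \frac{1}{4} \cdot 300 = \frac{5}{16} \cdot 300 = \frac{375}{4}$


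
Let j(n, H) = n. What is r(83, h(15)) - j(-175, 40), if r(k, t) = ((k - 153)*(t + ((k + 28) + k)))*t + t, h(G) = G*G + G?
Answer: -7290785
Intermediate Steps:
h(G) = G + G² (h(G) = G² + G = G + G²)
r(k, t) = t + t*(-153 + k)*(28 + t + 2*k) (r(k, t) = ((-153 + k)*(t + ((28 + k) + k)))*t + t = ((-153 + k)*(t + (28 + 2*k)))*t + t = ((-153 + k)*(28 + t + 2*k))*t + t = t*(-153 + k)*(28 + t + 2*k) + t = t + t*(-153 + k)*(28 + t + 2*k))
r(83, h(15)) - j(-175, 40) = (15*(1 + 15))*(-4283 - 278*83 - 2295*(1 + 15) + 2*83² + 83*(15*(1 + 15))) - 1*(-175) = (15*16)*(-4283 - 23074 - 2295*16 + 2*6889 + 83*(15*16)) + 175 = 240*(-4283 - 23074 - 153*240 + 13778 + 83*240) + 175 = 240*(-4283 - 23074 - 36720 + 13778 + 19920) + 175 = 240*(-30379) + 175 = -7290960 + 175 = -7290785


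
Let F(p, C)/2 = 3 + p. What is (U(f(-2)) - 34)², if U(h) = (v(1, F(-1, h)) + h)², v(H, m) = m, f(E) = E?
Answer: 900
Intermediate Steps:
F(p, C) = 6 + 2*p (F(p, C) = 2*(3 + p) = 6 + 2*p)
U(h) = (4 + h)² (U(h) = ((6 + 2*(-1)) + h)² = ((6 - 2) + h)² = (4 + h)²)
(U(f(-2)) - 34)² = ((4 - 2)² - 34)² = (2² - 34)² = (4 - 34)² = (-30)² = 900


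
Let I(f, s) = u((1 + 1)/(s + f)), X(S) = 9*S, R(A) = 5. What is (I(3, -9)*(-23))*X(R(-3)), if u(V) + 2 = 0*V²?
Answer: 2070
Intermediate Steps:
u(V) = -2 (u(V) = -2 + 0*V² = -2 + 0 = -2)
I(f, s) = -2
(I(3, -9)*(-23))*X(R(-3)) = (-2*(-23))*(9*5) = 46*45 = 2070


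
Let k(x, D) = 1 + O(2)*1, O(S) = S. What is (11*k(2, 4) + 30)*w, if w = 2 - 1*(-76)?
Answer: 4914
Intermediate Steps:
w = 78 (w = 2 + 76 = 78)
k(x, D) = 3 (k(x, D) = 1 + 2*1 = 1 + 2 = 3)
(11*k(2, 4) + 30)*w = (11*3 + 30)*78 = (33 + 30)*78 = 63*78 = 4914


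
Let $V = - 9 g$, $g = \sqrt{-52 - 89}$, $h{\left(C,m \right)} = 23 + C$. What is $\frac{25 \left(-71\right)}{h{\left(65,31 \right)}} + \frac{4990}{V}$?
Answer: $- \frac{1775}{88} + \frac{4990 i \sqrt{141}}{1269} \approx -20.17 + 46.693 i$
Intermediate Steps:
$g = i \sqrt{141}$ ($g = \sqrt{-141} = i \sqrt{141} \approx 11.874 i$)
$V = - 9 i \sqrt{141} \approx - 106.87 i$
$\frac{25 \left(-71\right)}{h{\left(65,31 \right)}} + \frac{4990}{V} = \frac{25 \left(-71\right)}{23 + 65} + \frac{4990}{\left(-9\right) i \sqrt{141}} = - \frac{1775}{88} + 4990 \frac{i \sqrt{141}}{1269} = \left(-1775\right) \frac{1}{88} + \frac{4990 i \sqrt{141}}{1269} = - \frac{1775}{88} + \frac{4990 i \sqrt{141}}{1269}$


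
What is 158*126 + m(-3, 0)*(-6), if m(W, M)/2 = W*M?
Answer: 19908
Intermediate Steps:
m(W, M) = 2*M*W (m(W, M) = 2*(W*M) = 2*(M*W) = 2*M*W)
158*126 + m(-3, 0)*(-6) = 158*126 + (2*0*(-3))*(-6) = 19908 + 0*(-6) = 19908 + 0 = 19908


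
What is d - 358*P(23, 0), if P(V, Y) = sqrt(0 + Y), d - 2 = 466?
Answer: 468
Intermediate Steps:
d = 468 (d = 2 + 466 = 468)
P(V, Y) = sqrt(Y)
d - 358*P(23, 0) = 468 - 358*sqrt(0) = 468 - 358*0 = 468 + 0 = 468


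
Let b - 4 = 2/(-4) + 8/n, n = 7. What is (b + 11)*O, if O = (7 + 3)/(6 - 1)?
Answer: 219/7 ≈ 31.286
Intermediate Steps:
b = 65/14 (b = 4 + (2/(-4) + 8/7) = 4 + (2*(-¼) + 8*(⅐)) = 4 + (-½ + 8/7) = 4 + 9/14 = 65/14 ≈ 4.6429)
O = 2 (O = 10/5 = 10*(⅕) = 2)
(b + 11)*O = (65/14 + 11)*2 = (219/14)*2 = 219/7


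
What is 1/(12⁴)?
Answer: 1/20736 ≈ 4.8225e-5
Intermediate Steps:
1/(12⁴) = 1/20736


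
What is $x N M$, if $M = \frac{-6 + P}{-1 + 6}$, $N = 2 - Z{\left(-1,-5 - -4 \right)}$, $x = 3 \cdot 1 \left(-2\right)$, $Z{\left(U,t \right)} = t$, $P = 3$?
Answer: $\frac{54}{5} \approx 10.8$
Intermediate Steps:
$x = -6$ ($x = 3 \left(-2\right) = -6$)
$N = 3$ ($N = 2 - \left(-5 - -4\right) = 2 - \left(-5 + 4\right) = 2 - -1 = 2 + 1 = 3$)
$M = - \frac{3}{5}$ ($M = \frac{-6 + 3}{-1 + 6} = - \frac{3}{5} \approx -0.6$)
$x N M = \left(-6\right) 3 \left(- \frac{3}{5}\right) = \left(-18\right) \left(- \frac{3}{5}\right) = \frac{54}{5}$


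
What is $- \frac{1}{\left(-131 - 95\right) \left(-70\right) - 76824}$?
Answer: $\frac{1}{61004} \approx 1.6392 \cdot 10^{-5}$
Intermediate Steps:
$- \frac{1}{\left(-131 - 95\right) \left(-70\right) - 76824} = - \frac{1}{\left(-226\right) \left(-70\right) - 76824} = - \frac{1}{15820 - 76824} = - \frac{1}{-61004} = \left(-1\right) \left(- \frac{1}{61004}\right) = \frac{1}{61004}$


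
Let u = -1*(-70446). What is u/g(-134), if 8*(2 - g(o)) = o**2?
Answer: -46964/1495 ≈ -31.414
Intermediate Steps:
u = 70446
g(o) = 2 - o**2/8
u/g(-134) = 70446/(2 - 1/8*(-134)**2) = 70446/(2 - 1/8*17956) = 70446/(2 - 4489/2) = 70446/(-4485/2) = 70446*(-2/4485) = -46964/1495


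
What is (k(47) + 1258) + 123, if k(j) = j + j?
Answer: 1475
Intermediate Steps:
k(j) = 2*j
(k(47) + 1258) + 123 = (2*47 + 1258) + 123 = (94 + 1258) + 123 = 1352 + 123 = 1475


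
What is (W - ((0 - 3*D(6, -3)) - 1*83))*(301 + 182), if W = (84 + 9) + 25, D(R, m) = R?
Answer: 105777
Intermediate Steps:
W = 118 (W = 93 + 25 = 118)
(W - ((0 - 3*D(6, -3)) - 1*83))*(301 + 182) = (118 - ((0 - 3*6) - 1*83))*(301 + 182) = (118 - ((0 - 18) - 83))*483 = (118 - (-18 - 83))*483 = (118 - 1*(-101))*483 = (118 + 101)*483 = 219*483 = 105777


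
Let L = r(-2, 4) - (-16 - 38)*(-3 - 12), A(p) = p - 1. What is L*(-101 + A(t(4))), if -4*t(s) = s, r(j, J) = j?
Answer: 83636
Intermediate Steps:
t(s) = -s/4
A(p) = -1 + p
L = -812 (L = -2 - (-16 - 38)*(-3 - 12) = -2 - (-54)*(-15) = -2 - 1*810 = -2 - 810 = -812)
L*(-101 + A(t(4))) = -812*(-101 + (-1 - 1/4*4)) = -812*(-101 + (-1 - 1)) = -812*(-101 - 2) = -812*(-103) = 83636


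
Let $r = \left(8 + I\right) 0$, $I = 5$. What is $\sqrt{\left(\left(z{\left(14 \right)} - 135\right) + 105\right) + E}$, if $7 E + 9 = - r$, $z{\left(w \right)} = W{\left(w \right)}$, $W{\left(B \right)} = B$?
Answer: $\frac{11 i \sqrt{7}}{7} \approx 4.1576 i$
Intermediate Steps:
$z{\left(w \right)} = w$
$r = 0$ ($r = \left(8 + 5\right) 0 = 13 \cdot 0 = 0$)
$E = - \frac{9}{7}$ ($E = - \frac{9}{7} + \frac{\left(-1\right) 0}{7} = - \frac{9}{7} + \frac{1}{7} \cdot 0 = - \frac{9}{7} + 0 = - \frac{9}{7} \approx -1.2857$)
$\sqrt{\left(\left(z{\left(14 \right)} - 135\right) + 105\right) + E} = \sqrt{\left(\left(14 - 135\right) + 105\right) - \frac{9}{7}} = \sqrt{\left(-121 + 105\right) - \frac{9}{7}} = \sqrt{-16 - \frac{9}{7}} = \sqrt{- \frac{121}{7}} = \frac{11 i \sqrt{7}}{7}$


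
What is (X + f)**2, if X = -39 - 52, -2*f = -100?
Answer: 1681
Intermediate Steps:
f = 50 (f = -1/2*(-100) = 50)
X = -91
(X + f)**2 = (-91 + 50)**2 = (-41)**2 = 1681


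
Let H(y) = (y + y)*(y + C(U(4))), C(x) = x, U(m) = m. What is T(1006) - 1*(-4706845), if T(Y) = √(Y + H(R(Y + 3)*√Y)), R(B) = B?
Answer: 4706845 + √(2048379978 + 8072*√1006) ≈ 4.7521e+6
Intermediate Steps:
H(y) = 2*y*(4 + y) (H(y) = (y + y)*(y + 4) = (2*y)*(4 + y) = 2*y*(4 + y))
T(Y) = √(Y + 2*√Y*(3 + Y)*(4 + √Y*(3 + Y))) (T(Y) = √(Y + 2*((Y + 3)*√Y)*(4 + (Y + 3)*√Y)) = √(Y + 2*((3 + Y)*√Y)*(4 + (3 + Y)*√Y)) = √(Y + 2*(√Y*(3 + Y))*(4 + √Y*(3 + Y))) = √(Y + 2*√Y*(3 + Y)*(4 + √Y*(3 + Y))))
T(1006) - 1*(-4706845) = √(1006 + 2*√1006*(3 + 1006)*(4 + √1006*(3 + 1006))) - 1*(-4706845) = √(1006 + 2*√1006*1009*(4 + √1006*1009)) + 4706845 = √(1006 + 2*√1006*1009*(4 + 1009*√1006)) + 4706845 = √(1006 + 2018*√1006*(4 + 1009*√1006)) + 4706845 = 4706845 + √(1006 + 2018*√1006*(4 + 1009*√1006))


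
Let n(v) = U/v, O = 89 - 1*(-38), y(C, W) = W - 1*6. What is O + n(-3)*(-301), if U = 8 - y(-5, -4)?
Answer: 1933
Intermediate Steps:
y(C, W) = -6 + W (y(C, W) = W - 6 = -6 + W)
U = 18 (U = 8 - (-6 - 4) = 8 - 1*(-10) = 8 + 10 = 18)
O = 127 (O = 89 + 38 = 127)
n(v) = 18/v
O + n(-3)*(-301) = 127 + (18/(-3))*(-301) = 127 + (18*(-1/3))*(-301) = 127 - 6*(-301) = 127 + 1806 = 1933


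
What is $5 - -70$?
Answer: $75$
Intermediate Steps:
$5 - -70 = 5 + 70 = 75$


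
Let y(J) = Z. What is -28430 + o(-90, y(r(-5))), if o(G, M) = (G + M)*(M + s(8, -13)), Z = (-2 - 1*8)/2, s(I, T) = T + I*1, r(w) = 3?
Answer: -27480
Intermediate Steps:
s(I, T) = I + T (s(I, T) = T + I = I + T)
Z = -5 (Z = (-2 - 8)*(½) = -10*½ = -5)
y(J) = -5
o(G, M) = (-5 + M)*(G + M) (o(G, M) = (G + M)*(M + (8 - 13)) = (G + M)*(M - 5) = (G + M)*(-5 + M) = (-5 + M)*(G + M))
-28430 + o(-90, y(r(-5))) = -28430 + ((-5)² - 5*(-90) - 5*(-5) - 90*(-5)) = -28430 + (25 + 450 + 25 + 450) = -28430 + 950 = -27480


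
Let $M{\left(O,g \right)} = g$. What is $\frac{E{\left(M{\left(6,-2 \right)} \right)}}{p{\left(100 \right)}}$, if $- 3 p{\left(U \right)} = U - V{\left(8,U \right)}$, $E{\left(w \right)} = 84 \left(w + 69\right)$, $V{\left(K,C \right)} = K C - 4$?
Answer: $\frac{1407}{58} \approx 24.259$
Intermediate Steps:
$V{\left(K,C \right)} = -4 + C K$ ($V{\left(K,C \right)} = C K - 4 = -4 + C K$)
$E{\left(w \right)} = 5796 + 84 w$ ($E{\left(w \right)} = 84 \left(69 + w\right) = 5796 + 84 w$)
$p{\left(U \right)} = - \frac{4}{3} + \frac{7 U}{3}$ ($p{\left(U \right)} = - \frac{U - \left(-4 + U 8\right)}{3} = - \frac{U - \left(-4 + 8 U\right)}{3} = - \frac{4 - 7 U}{3} = - \frac{4}{3} + \frac{7 U}{3}$)
$\frac{E{\left(M{\left(6,-2 \right)} \right)}}{p{\left(100 \right)}} = \frac{5796 + 84 \left(-2\right)}{- \frac{4}{3} + \frac{7}{3} \cdot 100} = \frac{5796 - 168}{- \frac{4}{3} + \frac{700}{3}} = \frac{5628}{232} = 5628 \cdot \frac{1}{232} = \frac{1407}{58}$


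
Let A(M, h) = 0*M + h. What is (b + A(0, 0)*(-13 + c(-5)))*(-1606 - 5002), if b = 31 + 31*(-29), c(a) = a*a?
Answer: 5735744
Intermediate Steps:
c(a) = a²
A(M, h) = h (A(M, h) = 0 + h = h)
b = -868 (b = 31 - 899 = -868)
(b + A(0, 0)*(-13 + c(-5)))*(-1606 - 5002) = (-868 + 0*(-13 + (-5)²))*(-1606 - 5002) = (-868 + 0*(-13 + 25))*(-6608) = (-868 + 0*12)*(-6608) = (-868 + 0)*(-6608) = -868*(-6608) = 5735744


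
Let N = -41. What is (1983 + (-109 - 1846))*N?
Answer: -1148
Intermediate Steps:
(1983 + (-109 - 1846))*N = (1983 + (-109 - 1846))*(-41) = (1983 - 1955)*(-41) = 28*(-41) = -1148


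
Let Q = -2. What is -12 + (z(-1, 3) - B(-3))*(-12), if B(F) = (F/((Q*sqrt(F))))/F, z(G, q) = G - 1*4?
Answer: 48 + 2*I*sqrt(3) ≈ 48.0 + 3.4641*I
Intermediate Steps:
z(G, q) = -4 + G (z(G, q) = G - 4 = -4 + G)
B(F) = -1/(2*sqrt(F)) (B(F) = (F/((-2*sqrt(F))))/F = (F*(-1/(2*sqrt(F))))/F = (-sqrt(F)/2)/F = -1/(2*sqrt(F)))
-12 + (z(-1, 3) - B(-3))*(-12) = -12 + ((-4 - 1) - (-1)/(2*sqrt(-3)))*(-12) = -12 + (-5 - (-1)*(-I*sqrt(3)/3)/2)*(-12) = -12 + (-5 - I*sqrt(3)/6)*(-12) = -12 + (60 + 2*I*sqrt(3)) = 48 + 2*I*sqrt(3)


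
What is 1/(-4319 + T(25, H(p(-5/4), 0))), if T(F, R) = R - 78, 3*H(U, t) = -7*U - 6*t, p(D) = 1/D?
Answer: -15/65927 ≈ -0.00022752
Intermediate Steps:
H(U, t) = -2*t - 7*U/3 (H(U, t) = (-7*U - 6*t)/3 = -2*t - 7*U/3)
T(F, R) = -78 + R
1/(-4319 + T(25, H(p(-5/4), 0))) = 1/(-4319 + (-78 + (-2*0 - 7/(3*((-5/4)))))) = 1/(-4319 + (-78 + (0 - 7/(3*((-5*¼)))))) = 1/(-4319 + (-78 + (0 - 7/(3*(-5/4))))) = 1/(-4319 + (-78 + (0 - 7/3*(-⅘)))) = 1/(-4319 + (-78 + (0 + 28/15))) = 1/(-4319 + (-78 + 28/15)) = 1/(-4319 - 1142/15) = 1/(-65927/15) = -15/65927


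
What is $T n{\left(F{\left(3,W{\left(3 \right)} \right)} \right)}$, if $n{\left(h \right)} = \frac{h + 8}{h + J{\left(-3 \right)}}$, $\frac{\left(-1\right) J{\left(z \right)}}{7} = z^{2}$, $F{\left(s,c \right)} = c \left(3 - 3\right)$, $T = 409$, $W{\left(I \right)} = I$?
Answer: $- \frac{3272}{63} \approx -51.937$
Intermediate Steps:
$F{\left(s,c \right)} = 0$ ($F{\left(s,c \right)} = c 0 = 0$)
$J{\left(z \right)} = - 7 z^{2}$
$n{\left(h \right)} = \frac{8 + h}{-63 + h}$ ($n{\left(h \right)} = \frac{h + 8}{h - 7 \left(-3\right)^{2}} = \frac{8 + h}{h - 63} = \frac{8 + h}{-63 + h}$)
$T n{\left(F{\left(3,W{\left(3 \right)} \right)} \right)} = 409 \frac{8 + 0}{-63 + 0} = 409 \frac{1}{-63} \cdot 8 = 409 \left(\left(- \frac{1}{63}\right) 8\right) = 409 \left(- \frac{8}{63}\right) = - \frac{3272}{63}$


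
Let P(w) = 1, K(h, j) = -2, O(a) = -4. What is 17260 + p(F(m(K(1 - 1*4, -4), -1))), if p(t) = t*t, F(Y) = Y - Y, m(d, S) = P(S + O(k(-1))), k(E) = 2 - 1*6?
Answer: 17260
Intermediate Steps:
k(E) = -4 (k(E) = 2 - 6 = -4)
m(d, S) = 1
F(Y) = 0
p(t) = t**2
17260 + p(F(m(K(1 - 1*4, -4), -1))) = 17260 + 0**2 = 17260 + 0 = 17260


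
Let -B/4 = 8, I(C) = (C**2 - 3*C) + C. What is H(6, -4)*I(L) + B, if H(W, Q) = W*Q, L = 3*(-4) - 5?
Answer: -7784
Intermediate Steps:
L = -17 (L = -12 - 5 = -17)
I(C) = C**2 - 2*C
B = -32 (B = -4*8 = -32)
H(W, Q) = Q*W
H(6, -4)*I(L) + B = (-4*6)*(-17*(-2 - 17)) - 32 = -(-408)*(-19) - 32 = -24*323 - 32 = -7752 - 32 = -7784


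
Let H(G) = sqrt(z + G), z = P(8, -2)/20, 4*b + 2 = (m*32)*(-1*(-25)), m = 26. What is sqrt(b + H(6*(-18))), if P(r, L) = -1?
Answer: sqrt(519950 + 10*I*sqrt(10805))/10 ≈ 72.108 + 0.072078*I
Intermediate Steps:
b = 10399/2 (b = -1/2 + ((26*32)*(-1*(-25)))/4 = -1/2 + (832*25)/4 = -1/2 + (1/4)*20800 = -1/2 + 5200 = 10399/2 ≈ 5199.5)
z = -1/20 ≈ -0.050000
H(G) = sqrt(-1/20 + G)
sqrt(b + H(6*(-18))) = sqrt(10399/2 + sqrt(-5 + 100*(6*(-18)))/10) = sqrt(10399/2 + sqrt(-5 + 100*(-108))/10) = sqrt(10399/2 + sqrt(-5 - 10800)/10) = sqrt(10399/2 + sqrt(-10805)/10) = sqrt(10399/2 + (I*sqrt(10805))/10) = sqrt(10399/2 + I*sqrt(10805)/10)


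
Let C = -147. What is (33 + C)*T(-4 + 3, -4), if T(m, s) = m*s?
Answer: -456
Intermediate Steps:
(33 + C)*T(-4 + 3, -4) = (33 - 147)*((-4 + 3)*(-4)) = -(-114)*(-4) = -114*4 = -456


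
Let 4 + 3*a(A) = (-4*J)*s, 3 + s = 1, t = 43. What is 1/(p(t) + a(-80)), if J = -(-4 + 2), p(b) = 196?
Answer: 1/200 ≈ 0.0050000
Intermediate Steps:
s = -2 (s = -3 + 1 = -2)
J = 2 (J = -1*(-2) = 2)
a(A) = 4 (a(A) = -4/3 + (-4*2*(-2))/3 = -4/3 + (-8*(-2))/3 = -4/3 + (1/3)*16 = -4/3 + 16/3 = 4)
1/(p(t) + a(-80)) = 1/(196 + 4) = 1/200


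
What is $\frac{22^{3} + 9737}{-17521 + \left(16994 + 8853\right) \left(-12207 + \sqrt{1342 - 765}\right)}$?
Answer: $- \frac{2144038920750}{33186654296509169} - \frac{175630365 \sqrt{577}}{33186654296509169} \approx -6.4733 \cdot 10^{-5}$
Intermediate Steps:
$\frac{22^{3} + 9737}{-17521 + \left(16994 + 8853\right) \left(-12207 + \sqrt{1342 - 765}\right)} = \frac{10648 + 9737}{-17521 + 25847 \left(-12207 + \sqrt{577}\right)} = \frac{20385}{-17521 - \left(315514329 - 25847 \sqrt{577}\right)} = \frac{20385}{-315531850 + 25847 \sqrt{577}}$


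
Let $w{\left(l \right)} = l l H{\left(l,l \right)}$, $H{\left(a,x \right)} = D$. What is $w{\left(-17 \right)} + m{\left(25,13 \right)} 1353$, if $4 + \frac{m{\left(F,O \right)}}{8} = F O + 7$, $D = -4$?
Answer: $3549116$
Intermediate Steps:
$H{\left(a,x \right)} = -4$
$m{\left(F,O \right)} = 24 + 8 F O$ ($m{\left(F,O \right)} = -32 + 8 \left(F O + 7\right) = -32 + 8 \left(7 + F O\right) = -32 + \left(56 + 8 F O\right) = 24 + 8 F O$)
$w{\left(l \right)} = - 4 l^{2}$ ($w{\left(l \right)} = l l \left(-4\right) = l^{2} \left(-4\right) = - 4 l^{2}$)
$w{\left(-17 \right)} + m{\left(25,13 \right)} 1353 = - 4 \left(-17\right)^{2} + \left(24 + 8 \cdot 25 \cdot 13\right) 1353 = \left(-4\right) 289 + \left(24 + 2600\right) 1353 = -1156 + 2624 \cdot 1353 = -1156 + 3550272 = 3549116$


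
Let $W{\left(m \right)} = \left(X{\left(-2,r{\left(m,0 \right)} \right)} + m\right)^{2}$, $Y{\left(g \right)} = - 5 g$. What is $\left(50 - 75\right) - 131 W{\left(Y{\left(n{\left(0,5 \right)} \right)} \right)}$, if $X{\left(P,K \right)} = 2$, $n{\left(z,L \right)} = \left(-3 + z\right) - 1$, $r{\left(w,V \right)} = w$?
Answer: $-63429$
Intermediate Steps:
$n{\left(z,L \right)} = -4 + z$
$W{\left(m \right)} = \left(2 + m\right)^{2}$
$\left(50 - 75\right) - 131 W{\left(Y{\left(n{\left(0,5 \right)} \right)} \right)} = \left(50 - 75\right) - 131 \left(2 - 5 \left(-4 + 0\right)\right)^{2} = \left(50 - 75\right) - 131 \left(2 - -20\right)^{2} = -25 - 131 \left(2 + 20\right)^{2} = -25 - 131 \cdot 22^{2} = -25 - 63404 = -63429$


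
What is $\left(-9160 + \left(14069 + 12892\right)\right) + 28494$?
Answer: $46295$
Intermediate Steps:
$\left(-9160 + \left(14069 + 12892\right)\right) + 28494 = \left(-9160 + 26961\right) + 28494 = 17801 + 28494 = 46295$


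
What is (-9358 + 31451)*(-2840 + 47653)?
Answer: 990053609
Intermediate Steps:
(-9358 + 31451)*(-2840 + 47653) = 22093*44813 = 990053609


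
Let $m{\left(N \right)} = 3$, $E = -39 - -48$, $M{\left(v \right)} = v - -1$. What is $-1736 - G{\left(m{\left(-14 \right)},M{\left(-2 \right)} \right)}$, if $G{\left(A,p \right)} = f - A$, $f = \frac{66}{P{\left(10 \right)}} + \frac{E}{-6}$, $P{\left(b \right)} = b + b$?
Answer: $- \frac{8674}{5} \approx -1734.8$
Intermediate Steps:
$M{\left(v \right)} = 1 + v$ ($M{\left(v \right)} = v + 1 = 1 + v$)
$P{\left(b \right)} = 2 b$
$E = 9$ ($E = -39 + 48 = 9$)
$f = \frac{9}{5}$ ($f = \frac{66}{2 \cdot 10} + \frac{9}{-6} = \frac{66}{20} + 9 \left(- \frac{1}{6}\right) = 66 \cdot \frac{1}{20} - \frac{3}{2} = \frac{33}{10} - \frac{3}{2} = \frac{9}{5} \approx 1.8$)
$G{\left(A,p \right)} = \frac{9}{5} - A$
$-1736 - G{\left(m{\left(-14 \right)},M{\left(-2 \right)} \right)} = -1736 - \left(\frac{9}{5} - 3\right) = -1736 - - \frac{6}{5} = -1736 + \frac{6}{5} = - \frac{8674}{5}$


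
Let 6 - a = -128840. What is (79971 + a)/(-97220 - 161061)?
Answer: -208817/258281 ≈ -0.80849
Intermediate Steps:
a = 128846 (a = 6 - 1*(-128840) = 6 + 128840 = 128846)
(79971 + a)/(-97220 - 161061) = (79971 + 128846)/(-97220 - 161061) = 208817/(-258281) = 208817*(-1/258281) = -208817/258281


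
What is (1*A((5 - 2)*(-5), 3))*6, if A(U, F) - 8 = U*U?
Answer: 1398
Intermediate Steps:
A(U, F) = 8 + U² (A(U, F) = 8 + U*U = 8 + U²)
(1*A((5 - 2)*(-5), 3))*6 = (1*(8 + ((5 - 2)*(-5))²))*6 = (1*(8 + (3*(-5))²))*6 = (1*(8 + (-15)²))*6 = (1*(8 + 225))*6 = (1*233)*6 = 233*6 = 1398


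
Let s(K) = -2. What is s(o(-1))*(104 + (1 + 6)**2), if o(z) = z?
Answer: -306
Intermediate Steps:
s(o(-1))*(104 + (1 + 6)**2) = -2*(104 + (1 + 6)**2) = -2*(104 + 7**2) = -2*(104 + 49) = -2*153 = -306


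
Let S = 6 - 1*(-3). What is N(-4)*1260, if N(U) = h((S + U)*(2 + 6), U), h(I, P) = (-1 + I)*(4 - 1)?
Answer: 147420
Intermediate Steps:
S = 9 (S = 6 + 3 = 9)
h(I, P) = -3 + 3*I (h(I, P) = (-1 + I)*3 = -3 + 3*I)
N(U) = 213 + 24*U (N(U) = -3 + 3*((9 + U)*(2 + 6)) = -3 + 3*((9 + U)*8) = -3 + 3*(72 + 8*U) = -3 + (216 + 24*U) = 213 + 24*U)
N(-4)*1260 = (213 + 24*(-4))*1260 = (213 - 96)*1260 = 117*1260 = 147420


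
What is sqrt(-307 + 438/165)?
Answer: I*sqrt(920645)/55 ≈ 17.445*I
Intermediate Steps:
sqrt(-307 + 438/165) = sqrt(-307 + 438*(1/165)) = sqrt(-307 + 146/55) = sqrt(-16739/55) = I*sqrt(920645)/55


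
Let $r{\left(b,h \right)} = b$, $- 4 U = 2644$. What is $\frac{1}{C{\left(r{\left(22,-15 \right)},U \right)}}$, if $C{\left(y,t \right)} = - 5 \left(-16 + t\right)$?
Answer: $\frac{1}{3385} \approx 0.00029542$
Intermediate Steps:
$U = -661$ ($U = \left(- \frac{1}{4}\right) 2644 = -661$)
$C{\left(y,t \right)} = 80 - 5 t$
$\frac{1}{C{\left(r{\left(22,-15 \right)},U \right)}} = \frac{1}{80 - -3305} = \frac{1}{80 + 3305} = \frac{1}{3385}$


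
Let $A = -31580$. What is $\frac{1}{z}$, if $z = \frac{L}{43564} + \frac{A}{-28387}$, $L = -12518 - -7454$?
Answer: $\frac{309162817}{307999838} \approx 1.0038$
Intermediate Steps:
$L = -5064$ ($L = -12518 + 7454 = -5064$)
$z = \frac{307999838}{309162817}$ ($z = - \frac{5064}{43564} - \frac{31580}{-28387} = \left(-5064\right) \frac{1}{43564} - - \frac{31580}{28387} = - \frac{1266}{10891} + \frac{31580}{28387} = \frac{307999838}{309162817} \approx 0.99624$)
$\frac{1}{z} = \frac{1}{\frac{307999838}{309162817}} = \frac{309162817}{307999838}$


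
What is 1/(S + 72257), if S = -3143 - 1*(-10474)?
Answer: 1/79588 ≈ 1.2565e-5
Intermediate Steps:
S = 7331 (S = -3143 + 10474 = 7331)
1/(S + 72257) = 1/(7331 + 72257) = 1/79588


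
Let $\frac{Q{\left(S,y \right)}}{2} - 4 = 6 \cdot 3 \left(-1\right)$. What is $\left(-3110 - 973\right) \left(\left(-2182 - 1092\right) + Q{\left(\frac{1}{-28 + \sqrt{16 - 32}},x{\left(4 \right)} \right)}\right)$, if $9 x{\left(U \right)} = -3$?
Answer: $13482066$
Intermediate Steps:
$x{\left(U \right)} = - \frac{1}{3}$ ($x{\left(U \right)} = \frac{1}{9} \left(-3\right) = - \frac{1}{3}$)
$Q{\left(S,y \right)} = -28$ ($Q{\left(S,y \right)} = 8 + 2 \cdot 6 \cdot 3 \left(-1\right) = 8 + 2 \cdot 18 \left(-1\right) = 8 + 2 \left(-18\right) = 8 - 36 = -28$)
$\left(-3110 - 973\right) \left(\left(-2182 - 1092\right) + Q{\left(\frac{1}{-28 + \sqrt{16 - 32}},x{\left(4 \right)} \right)}\right) = \left(-3110 - 973\right) \left(\left(-2182 - 1092\right) - 28\right) = - 4083 \left(-3274 - 28\right) = \left(-4083\right) \left(-3302\right) = 13482066$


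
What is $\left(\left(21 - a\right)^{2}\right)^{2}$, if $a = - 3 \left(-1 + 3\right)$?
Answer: $531441$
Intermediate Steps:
$a = -6$ ($a = \left(-3\right) 2 = -6$)
$\left(\left(21 - a\right)^{2}\right)^{2} = \left(\left(21 - -6\right)^{2}\right)^{2} = \left(\left(21 + 6\right)^{2}\right)^{2} = \left(27^{2}\right)^{2} = 729^{2} = 531441$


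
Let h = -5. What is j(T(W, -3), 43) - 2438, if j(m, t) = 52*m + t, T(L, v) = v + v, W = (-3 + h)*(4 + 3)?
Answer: -2707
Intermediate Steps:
W = -56 (W = (-3 - 5)*(4 + 3) = -8*7 = -56)
T(L, v) = 2*v
j(m, t) = t + 52*m
j(T(W, -3), 43) - 2438 = (43 + 52*(2*(-3))) - 2438 = (43 + 52*(-6)) - 2438 = (43 - 312) - 2438 = -269 - 2438 = -2707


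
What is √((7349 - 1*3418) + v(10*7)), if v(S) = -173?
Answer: √3758 ≈ 61.303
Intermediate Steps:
√((7349 - 1*3418) + v(10*7)) = √((7349 - 1*3418) - 173) = √((7349 - 3418) - 173) = √(3931 - 173) = √3758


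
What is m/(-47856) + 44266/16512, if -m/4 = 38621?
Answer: 48637849/8231232 ≈ 5.9089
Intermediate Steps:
m = -154484 (m = -4*38621 = -154484)
m/(-47856) + 44266/16512 = -154484/(-47856) + 44266/16512 = -154484*(-1/47856) + 44266*(1/16512) = 38621/11964 + 22133/8256 = 48637849/8231232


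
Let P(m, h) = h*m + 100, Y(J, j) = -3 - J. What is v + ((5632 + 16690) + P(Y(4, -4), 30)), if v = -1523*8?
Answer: 10028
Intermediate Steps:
P(m, h) = 100 + h*m
v = -12184
v + ((5632 + 16690) + P(Y(4, -4), 30)) = -12184 + ((5632 + 16690) + (100 + 30*(-3 - 1*4))) = -12184 + (22322 + (100 + 30*(-3 - 4))) = -12184 + (22322 + (100 + 30*(-7))) = -12184 + (22322 + (100 - 210)) = -12184 + (22322 - 110) = -12184 + 22212 = 10028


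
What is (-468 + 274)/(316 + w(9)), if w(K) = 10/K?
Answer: -873/1427 ≈ -0.61177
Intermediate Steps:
(-468 + 274)/(316 + w(9)) = (-468 + 274)/(316 + 10/9) = -194/(316 + 10*(1/9)) = -194/(316 + 10/9) = -194/2854/9 = -194*9/2854 = -873/1427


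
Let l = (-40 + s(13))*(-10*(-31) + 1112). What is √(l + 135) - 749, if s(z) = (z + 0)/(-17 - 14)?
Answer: -749 + 3*I*√6122779/31 ≈ -749.0 + 239.46*I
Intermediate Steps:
s(z) = -z/31 (s(z) = z/(-31) = z*(-1/31) = -z/31)
l = -1781766/31 (l = (-40 - 1/31*13)*(-10*(-31) + 1112) = (-40 - 13/31)*(310 + 1112) = -1253/31*1422 = -1781766/31 ≈ -57476.)
√(l + 135) - 749 = √(-1781766/31 + 135) - 749 = √(-1777581/31) - 749 = 3*I*√6122779/31 - 749 = -749 + 3*I*√6122779/31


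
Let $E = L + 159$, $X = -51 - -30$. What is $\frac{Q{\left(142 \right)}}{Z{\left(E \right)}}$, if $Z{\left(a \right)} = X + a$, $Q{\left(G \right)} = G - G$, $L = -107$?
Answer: $0$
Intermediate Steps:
$X = -21$ ($X = -51 + 30 = -21$)
$E = 52$ ($E = -107 + 159 = 52$)
$Q{\left(G \right)} = 0$
$Z{\left(a \right)} = -21 + a$
$\frac{Q{\left(142 \right)}}{Z{\left(E \right)}} = \frac{0}{-21 + 52} = \frac{0}{31} = 0 \cdot \frac{1}{31} = 0$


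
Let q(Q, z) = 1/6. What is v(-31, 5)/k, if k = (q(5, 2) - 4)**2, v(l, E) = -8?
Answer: -288/529 ≈ -0.54442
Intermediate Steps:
q(Q, z) = 1/6
k = 529/36 (k = (1/6 - 4)**2 = (-23/6)**2 = 529/36 ≈ 14.694)
v(-31, 5)/k = -8/529/36 = -8*36/529 = -288/529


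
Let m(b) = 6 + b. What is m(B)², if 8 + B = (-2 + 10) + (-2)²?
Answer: 100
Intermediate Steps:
B = 4 (B = -8 + ((-2 + 10) + (-2)²) = -8 + (8 + 4) = -8 + 12 = 4)
m(B)² = (6 + 4)² = 10² = 100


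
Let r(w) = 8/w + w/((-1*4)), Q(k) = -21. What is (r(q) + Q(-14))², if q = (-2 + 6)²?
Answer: 2401/4 ≈ 600.25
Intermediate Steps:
q = 16 (q = 4² = 16)
r(w) = 8/w - w/4 (r(w) = 8/w + w/(-4) = 8/w + w*(-¼) = 8/w - w/4)
(r(q) + Q(-14))² = ((8/16 - ¼*16) - 21)² = ((8*(1/16) - 4) - 21)² = ((½ - 4) - 21)² = (-7/2 - 21)² = (-49/2)² = 2401/4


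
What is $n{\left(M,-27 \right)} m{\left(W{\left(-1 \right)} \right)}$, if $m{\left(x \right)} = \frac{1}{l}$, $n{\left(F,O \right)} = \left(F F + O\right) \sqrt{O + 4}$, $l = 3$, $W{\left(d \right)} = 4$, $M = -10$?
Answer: $\frac{73 i \sqrt{23}}{3} \approx 116.7 i$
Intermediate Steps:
$n{\left(F,O \right)} = \sqrt{4 + O} \left(O + F^{2}\right)$ ($n{\left(F,O \right)} = \left(F^{2} + O\right) \sqrt{4 + O} = \left(O + F^{2}\right) \sqrt{4 + O} = \sqrt{4 + O} \left(O + F^{2}\right)$)
$m{\left(x \right)} = \frac{1}{3}$
$n{\left(M,-27 \right)} m{\left(W{\left(-1 \right)} \right)} = \sqrt{4 - 27} \left(-27 + \left(-10\right)^{2}\right) \frac{1}{3} = \sqrt{-23} \left(-27 + 100\right) \frac{1}{3} = i \sqrt{23} \cdot 73 \cdot \frac{1}{3} = 73 i \sqrt{23} \cdot \frac{1}{3} = \frac{73 i \sqrt{23}}{3}$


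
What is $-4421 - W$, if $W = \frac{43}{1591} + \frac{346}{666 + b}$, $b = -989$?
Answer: $- \frac{52822892}{11951} \approx -4420.0$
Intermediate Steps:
$W = - \frac{12479}{11951}$ ($W = \frac{43}{1591} + \frac{346}{666 - 989} = 43 \cdot \frac{1}{1591} + \frac{346}{-323} = \frac{1}{37} + 346 \left(- \frac{1}{323}\right) = \frac{1}{37} - \frac{346}{323} = - \frac{12479}{11951} \approx -1.0442$)
$-4421 - W = -4421 - - \frac{12479}{11951} = -4421 + \frac{12479}{11951} = - \frac{52822892}{11951}$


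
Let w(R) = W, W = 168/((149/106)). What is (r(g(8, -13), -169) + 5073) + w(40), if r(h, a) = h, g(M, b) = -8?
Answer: 772493/149 ≈ 5184.5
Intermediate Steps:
W = 17808/149 (W = 168/((149*(1/106))) = 168/(149/106) = 168*(106/149) = 17808/149 ≈ 119.52)
w(R) = 17808/149
(r(g(8, -13), -169) + 5073) + w(40) = (-8 + 5073) + 17808/149 = 5065 + 17808/149 = 772493/149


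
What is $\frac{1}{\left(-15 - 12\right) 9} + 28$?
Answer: $\frac{6803}{243} \approx 27.996$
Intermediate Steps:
$\frac{1}{\left(-15 - 12\right) 9} + 28 = \frac{1}{-27} \cdot \frac{1}{9} + 28 = \left(- \frac{1}{27}\right) \frac{1}{9} + 28 = - \frac{1}{243} + 28 = \frac{6803}{243}$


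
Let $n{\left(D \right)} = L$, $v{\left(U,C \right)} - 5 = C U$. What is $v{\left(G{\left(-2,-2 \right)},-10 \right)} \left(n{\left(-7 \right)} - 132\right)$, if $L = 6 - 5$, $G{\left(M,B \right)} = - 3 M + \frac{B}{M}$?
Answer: $8515$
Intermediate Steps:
$G{\left(M,B \right)} = - 3 M + \frac{B}{M}$
$v{\left(U,C \right)} = 5 + C U$
$L = 1$ ($L = 6 - 5 = 1$)
$n{\left(D \right)} = 1$
$v{\left(G{\left(-2,-2 \right)},-10 \right)} \left(n{\left(-7 \right)} - 132\right) = \left(5 - 10 \left(\left(-3\right) \left(-2\right) - \frac{2}{-2}\right)\right) \left(1 - 132\right) = \left(5 - 10 \left(6 - -1\right)\right) \left(-131\right) = \left(5 - 10 \left(6 + 1\right)\right) \left(-131\right) = \left(5 - 70\right) \left(-131\right) = \left(-65\right) \left(-131\right) = 8515$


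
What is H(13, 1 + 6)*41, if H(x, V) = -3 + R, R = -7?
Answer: -410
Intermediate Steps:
H(x, V) = -10 (H(x, V) = -3 - 7 = -10)
H(13, 1 + 6)*41 = -10*41 = -410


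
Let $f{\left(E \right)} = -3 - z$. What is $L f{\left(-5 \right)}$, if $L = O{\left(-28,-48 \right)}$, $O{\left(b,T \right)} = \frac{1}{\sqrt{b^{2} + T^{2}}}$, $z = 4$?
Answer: $- \frac{7 \sqrt{193}}{772} \approx -0.12597$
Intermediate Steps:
$f{\left(E \right)} = -7$ ($f{\left(E \right)} = -3 - 4 = -7$)
$O{\left(b,T \right)} = \frac{1}{\sqrt{T^{2} + b^{2}}}$
$L = \frac{\sqrt{193}}{772}$ ($L = \frac{1}{\sqrt{\left(-48\right)^{2} + \left(-28\right)^{2}}} = \frac{1}{\sqrt{2304 + 784}} = \frac{1}{\sqrt{3088}} = \frac{\sqrt{193}}{772} \approx 0.017995$)
$L f{\left(-5 \right)} = \frac{\sqrt{193}}{772} \left(-7\right) = - \frac{7 \sqrt{193}}{772}$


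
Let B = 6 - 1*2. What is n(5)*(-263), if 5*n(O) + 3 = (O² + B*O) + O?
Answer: -12361/5 ≈ -2472.2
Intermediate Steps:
B = 4 (B = 6 - 2 = 4)
n(O) = -⅗ + O + O²/5 (n(O) = -⅗ + ((O² + 4*O) + O)/5 = -⅗ + (O² + 5*O)/5 = -⅗ + (O + O²/5) = -⅗ + O + O²/5)
n(5)*(-263) = (-⅗ + 5 + (⅕)*5²)*(-263) = (-⅗ + 5 + (⅕)*25)*(-263) = (-⅗ + 5 + 5)*(-263) = (47/5)*(-263) = -12361/5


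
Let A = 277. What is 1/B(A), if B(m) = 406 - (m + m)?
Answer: -1/148 ≈ -0.0067568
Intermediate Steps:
B(m) = 406 - 2*m
1/B(A) = 1/(406 - 2*277) = 1/(406 - 554) = 1/(-148) = -1/148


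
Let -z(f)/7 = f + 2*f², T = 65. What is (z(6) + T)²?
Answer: 231361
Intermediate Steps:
z(f) = -14*f² - 7*f (z(f) = -7*(f + 2*f²) = -14*f² - 7*f)
(z(6) + T)² = (-7*6*(1 + 2*6) + 65)² = (-7*6*(1 + 12) + 65)² = (-7*6*13 + 65)² = (-546 + 65)² = (-481)² = 231361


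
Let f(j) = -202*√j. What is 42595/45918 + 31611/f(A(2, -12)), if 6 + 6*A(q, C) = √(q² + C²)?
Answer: 42595/45918 - 31611*√3/(202*√(-3 + √37)) ≈ -153.45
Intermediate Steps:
A(q, C) = -1 + √(C² + q²)/6 (A(q, C) = -1 + √(q² + C²)/6 = -1 + √(C² + q²)/6)
42595/45918 + 31611/f(A(2, -12)) = 42595/45918 + 31611/((-202*√(-1 + √((-12)² + 2²)/6))) = 42595*(1/45918) + 31611/((-202*√(-1 + √(144 + 4)/6))) = 42595/45918 + 31611/((-202*√(-1 + √148/6))) = 42595/45918 + 31611/((-202*√(-1 + (2*√37)/6))) = 42595/45918 + 31611/((-202*√(-1 + √37/3))) = 42595/45918 + 31611*(-1/(202*√(-1 + √37/3))) = 42595/45918 - 31611/(202*√(-1 + √37/3))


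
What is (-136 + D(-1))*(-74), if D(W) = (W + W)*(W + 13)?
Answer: 11840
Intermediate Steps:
D(W) = 2*W*(13 + W) (D(W) = (2*W)*(13 + W) = 2*W*(13 + W))
(-136 + D(-1))*(-74) = (-136 + 2*(-1)*(13 - 1))*(-74) = (-136 + 2*(-1)*12)*(-74) = (-136 - 24)*(-74) = -160*(-74) = 11840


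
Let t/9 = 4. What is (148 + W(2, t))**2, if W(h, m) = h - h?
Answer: 21904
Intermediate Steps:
t = 36 (t = 9*4 = 36)
W(h, m) = 0
(148 + W(2, t))**2 = (148 + 0)**2 = 148**2 = 21904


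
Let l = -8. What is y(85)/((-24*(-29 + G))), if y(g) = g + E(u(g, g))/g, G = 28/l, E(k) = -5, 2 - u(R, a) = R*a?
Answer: 361/3315 ≈ 0.10890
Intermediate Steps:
u(R, a) = 2 - R*a
G = -7/2 (G = 28/(-8) = 28*(-⅛) = -7/2 ≈ -3.5000)
y(g) = g - 5/g
y(85)/((-24*(-29 + G))) = (85 - 5/85)/((-24*(-29 - 7/2))) = (85 - 5*1/85)/((-24*(-65/2))) = (85 - 1/17)/780 = (1444/17)*(1/780) = 361/3315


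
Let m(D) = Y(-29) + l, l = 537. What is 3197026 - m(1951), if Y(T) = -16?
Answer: 3196505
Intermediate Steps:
m(D) = 521 (m(D) = -16 + 537 = 521)
3197026 - m(1951) = 3197026 - 1*521 = 3197026 - 521 = 3196505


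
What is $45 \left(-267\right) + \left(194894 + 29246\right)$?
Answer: $212125$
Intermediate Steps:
$45 \left(-267\right) + \left(194894 + 29246\right) = -12015 + 224140 = 212125$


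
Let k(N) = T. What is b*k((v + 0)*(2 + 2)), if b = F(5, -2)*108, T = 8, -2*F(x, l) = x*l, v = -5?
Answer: 4320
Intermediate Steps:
F(x, l) = -l*x/2 (F(x, l) = -x*l/2 = -l*x/2)
k(N) = 8
b = 540 (b = -½*(-2)*5*108 = 5*108 = 540)
b*k((v + 0)*(2 + 2)) = 540*8 = 4320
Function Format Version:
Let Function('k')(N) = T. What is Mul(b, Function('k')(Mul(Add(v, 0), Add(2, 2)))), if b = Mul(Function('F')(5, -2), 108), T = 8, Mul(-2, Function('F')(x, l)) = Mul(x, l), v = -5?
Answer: 4320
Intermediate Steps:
Function('F')(x, l) = Mul(Rational(-1, 2), l, x) (Function('F')(x, l) = Mul(Rational(-1, 2), Mul(x, l)) = Mul(Rational(-1, 2), Mul(l, x)) = Mul(Rational(-1, 2), l, x))
Function('k')(N) = 8
b = 540 (b = Mul(Mul(Rational(-1, 2), -2, 5), 108) = Mul(5, 108) = 540)
Mul(b, Function('k')(Mul(Add(v, 0), Add(2, 2)))) = Mul(540, 8) = 4320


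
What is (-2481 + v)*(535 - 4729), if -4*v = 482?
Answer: 10910691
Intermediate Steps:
v = -241/2 (v = -¼*482 = -241/2 ≈ -120.50)
(-2481 + v)*(535 - 4729) = (-2481 - 241/2)*(535 - 4729) = -5203/2*(-4194) = 10910691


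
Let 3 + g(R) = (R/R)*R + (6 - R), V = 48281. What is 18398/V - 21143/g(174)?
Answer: -1020749989/144843 ≈ -7047.3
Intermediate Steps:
g(R) = 3 (g(R) = -3 + ((R/R)*R + (6 - R)) = -3 + (1*R + (6 - R)) = -3 + (R + (6 - R)) = -3 + 6 = 3)
18398/V - 21143/g(174) = 18398/48281 - 21143/3 = -1020749989/144843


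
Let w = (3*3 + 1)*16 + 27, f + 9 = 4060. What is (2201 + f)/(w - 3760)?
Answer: -2084/1191 ≈ -1.7498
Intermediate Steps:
f = 4051 (f = -9 + 4060 = 4051)
w = 187 (w = (9 + 1)*16 + 27 = 10*16 + 27 = 160 + 27 = 187)
(2201 + f)/(w - 3760) = (2201 + 4051)/(187 - 3760) = 6252/(-3573) = 6252*(-1/3573) = -2084/1191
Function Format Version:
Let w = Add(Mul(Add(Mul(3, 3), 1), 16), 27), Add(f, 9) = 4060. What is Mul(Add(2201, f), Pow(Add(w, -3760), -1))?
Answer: Rational(-2084, 1191) ≈ -1.7498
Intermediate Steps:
f = 4051 (f = Add(-9, 4060) = 4051)
w = 187 (w = Add(Mul(Add(9, 1), 16), 27) = Add(Mul(10, 16), 27) = Add(160, 27) = 187)
Mul(Add(2201, f), Pow(Add(w, -3760), -1)) = Mul(Add(2201, 4051), Pow(Add(187, -3760), -1)) = Mul(6252, Pow(-3573, -1)) = Mul(6252, Rational(-1, 3573)) = Rational(-2084, 1191)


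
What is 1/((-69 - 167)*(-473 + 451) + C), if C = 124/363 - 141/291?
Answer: 35211/182810479 ≈ 0.00019261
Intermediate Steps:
C = -5033/35211 (C = 124*(1/363) - 141*1/291 = 124/363 - 47/97 = -5033/35211 ≈ -0.14294)
1/((-69 - 167)*(-473 + 451) + C) = 1/((-69 - 167)*(-473 + 451) - 5033/35211) = 1/(-236*(-22) - 5033/35211) = 1/(5192 - 5033/35211) = 1/(182810479/35211) = 35211/182810479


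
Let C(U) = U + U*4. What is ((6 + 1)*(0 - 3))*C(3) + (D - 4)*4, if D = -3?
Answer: -343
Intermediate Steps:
C(U) = 5*U (C(U) = U + 4*U = 5*U)
((6 + 1)*(0 - 3))*C(3) + (D - 4)*4 = ((6 + 1)*(0 - 3))*(5*3) + (-3 - 4)*4 = (7*(-3))*15 - 7*4 = -21*15 - 28 = -315 - 28 = -343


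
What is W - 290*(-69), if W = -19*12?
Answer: 19782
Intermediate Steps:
W = -228
W - 290*(-69) = -228 - 290*(-69) = -228 + 20010 = 19782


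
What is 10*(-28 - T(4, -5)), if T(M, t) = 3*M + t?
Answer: -350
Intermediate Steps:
T(M, t) = t + 3*M
10*(-28 - T(4, -5)) = 10*(-28 - (-5 + 3*4)) = 10*(-28 - (-5 + 12)) = 10*(-28 - 1*7) = 10*(-28 - 7) = 10*(-35) = -350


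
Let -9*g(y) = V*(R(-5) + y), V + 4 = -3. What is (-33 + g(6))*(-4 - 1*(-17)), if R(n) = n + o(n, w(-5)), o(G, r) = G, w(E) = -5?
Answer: -4225/9 ≈ -469.44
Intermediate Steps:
V = -7 (V = -4 - 3 = -7)
R(n) = 2*n (R(n) = n + n = 2*n)
g(y) = -70/9 + 7*y/9 (g(y) = -(-7)*(2*(-5) + y)/9 = -(-7)*(-10 + y)/9 = -(70 - 7*y)/9 = -70/9 + 7*y/9)
(-33 + g(6))*(-4 - 1*(-17)) = (-33 + (-70/9 + (7/9)*6))*(-4 - 1*(-17)) = (-33 + (-70/9 + 14/3))*(-4 + 17) = (-33 - 28/9)*13 = -325/9*13 = -4225/9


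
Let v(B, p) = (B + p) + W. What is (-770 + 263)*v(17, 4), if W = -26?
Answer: 2535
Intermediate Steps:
v(B, p) = -26 + B + p (v(B, p) = (B + p) - 26 = -26 + B + p)
(-770 + 263)*v(17, 4) = (-770 + 263)*(-26 + 17 + 4) = -507*(-5) = 2535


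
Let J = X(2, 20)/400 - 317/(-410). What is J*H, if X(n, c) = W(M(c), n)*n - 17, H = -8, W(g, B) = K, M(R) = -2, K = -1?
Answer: -11901/2050 ≈ -5.8054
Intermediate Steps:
W(g, B) = -1
X(n, c) = -17 - n (X(n, c) = -n - 17 = -17 - n)
J = 11901/16400 (J = (-17 - 1*2)/400 - 317/(-410) = (-17 - 2)*(1/400) - 317*(-1/410) = -19*1/400 + 317/410 = -19/400 + 317/410 = 11901/16400 ≈ 0.72567)
J*H = (11901/16400)*(-8) = -11901/2050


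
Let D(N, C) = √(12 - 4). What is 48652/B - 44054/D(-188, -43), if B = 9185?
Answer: 48652/9185 - 22027*√2/2 ≈ -15570.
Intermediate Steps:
D(N, C) = 2*√2 (D(N, C) = √8 = 2*√2)
48652/B - 44054/D(-188, -43) = 48652/9185 - 44054*√2/4 = 48652*(1/9185) - 22027*√2/2 = 48652/9185 - 22027*√2/2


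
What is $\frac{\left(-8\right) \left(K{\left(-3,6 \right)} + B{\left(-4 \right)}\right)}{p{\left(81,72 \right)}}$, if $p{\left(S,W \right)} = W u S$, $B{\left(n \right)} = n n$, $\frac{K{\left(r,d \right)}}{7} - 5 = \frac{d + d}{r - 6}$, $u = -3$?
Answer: $\frac{125}{6561} \approx 0.019052$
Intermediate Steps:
$K{\left(r,d \right)} = 35 + \frac{14 d}{-6 + r}$ ($K{\left(r,d \right)} = 35 + 7 \frac{d + d}{r - 6} = 35 + 7 \frac{2 d}{-6 + r} = 35 + \frac{14 d}{-6 + r}$)
$B{\left(n \right)} = n^{2}$
$p{\left(S,W \right)} = - 3 S W$ ($p{\left(S,W \right)} = W \left(-3\right) S = - 3 W S = - 3 S W$)
$\frac{\left(-8\right) \left(K{\left(-3,6 \right)} + B{\left(-4 \right)}\right)}{p{\left(81,72 \right)}} = \frac{\left(-8\right) \left(\frac{7 \left(-30 + 2 \cdot 6 + 5 \left(-3\right)\right)}{-6 - 3} + \left(-4\right)^{2}\right)}{\left(-3\right) 81 \cdot 72} = \frac{\left(-8\right) \left(\frac{7 \left(-30 + 12 - 15\right)}{-9} + 16\right)}{-17496} = - 8 \left(7 \left(- \frac{1}{9}\right) \left(-33\right) + 16\right) \left(- \frac{1}{17496}\right) = - 8 \left(\frac{77}{3} + 16\right) \left(- \frac{1}{17496}\right) = \left(-8\right) \frac{125}{3} \left(- \frac{1}{17496}\right) = \left(- \frac{1000}{3}\right) \left(- \frac{1}{17496}\right) = \frac{125}{6561}$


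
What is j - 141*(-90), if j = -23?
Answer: 12667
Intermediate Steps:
j - 141*(-90) = -23 - 141*(-90) = -23 + 12690 = 12667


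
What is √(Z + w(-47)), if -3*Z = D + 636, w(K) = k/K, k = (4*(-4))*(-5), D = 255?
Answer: I*√659833/47 ≈ 17.283*I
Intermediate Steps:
k = 80 (k = -16*(-5) = 80)
w(K) = 80/K
Z = -297 (Z = -(255 + 636)/3 = -⅓*891 = -297)
√(Z + w(-47)) = √(-297 + 80/(-47)) = √(-297 + 80*(-1/47)) = √(-297 - 80/47) = √(-14039/47) = I*√659833/47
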